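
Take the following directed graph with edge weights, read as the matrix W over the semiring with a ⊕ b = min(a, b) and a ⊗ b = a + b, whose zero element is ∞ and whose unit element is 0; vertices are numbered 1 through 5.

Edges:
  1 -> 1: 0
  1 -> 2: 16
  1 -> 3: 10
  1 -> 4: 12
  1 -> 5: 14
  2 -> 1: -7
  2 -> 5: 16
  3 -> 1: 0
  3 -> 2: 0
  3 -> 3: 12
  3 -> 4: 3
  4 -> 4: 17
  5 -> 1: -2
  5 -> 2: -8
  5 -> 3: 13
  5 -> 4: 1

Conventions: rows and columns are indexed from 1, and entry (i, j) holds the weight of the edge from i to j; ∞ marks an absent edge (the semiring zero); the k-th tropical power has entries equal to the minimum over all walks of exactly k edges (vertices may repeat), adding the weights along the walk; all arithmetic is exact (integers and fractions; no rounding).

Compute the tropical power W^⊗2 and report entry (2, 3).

W^⊗2:
  [0, 6, 10, 12, 14]
  [-7, 8, 3, 5, 7]
  [-7, 12, 10, 12, 14]
  [∞, ∞, ∞, 34, ∞]
  [-15, 13, 8, 10, 8]
Key observation: the optimum is the walk 2->1->3, with weight (-7) + 10 = 3.
Optimal value attained by: walk 2->1->3.
Answer: (W^⊗2)[2][3] = 3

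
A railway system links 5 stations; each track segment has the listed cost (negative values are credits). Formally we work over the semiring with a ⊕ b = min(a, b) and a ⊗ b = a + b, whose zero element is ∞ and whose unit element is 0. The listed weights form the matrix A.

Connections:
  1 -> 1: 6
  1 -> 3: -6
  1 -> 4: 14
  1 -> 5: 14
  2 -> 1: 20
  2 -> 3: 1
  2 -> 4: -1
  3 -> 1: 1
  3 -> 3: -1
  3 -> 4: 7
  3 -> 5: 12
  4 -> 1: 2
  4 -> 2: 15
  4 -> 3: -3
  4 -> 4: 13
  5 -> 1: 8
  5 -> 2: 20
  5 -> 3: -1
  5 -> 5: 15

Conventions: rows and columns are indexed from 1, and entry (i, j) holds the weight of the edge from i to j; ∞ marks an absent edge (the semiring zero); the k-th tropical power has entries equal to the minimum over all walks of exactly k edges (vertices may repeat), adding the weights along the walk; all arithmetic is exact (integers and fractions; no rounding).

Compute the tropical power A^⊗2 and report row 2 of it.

A^⊗2:
  [-5, 29, -7, 1, 6]
  [1, 14, -4, 8, 13]
  [0, 22, -5, 6, 11]
  [-2, 28, -4, 4, 9]
  [0, 35, -2, 6, 11]
Answer: row 2 of A^⊗2 = [1, 14, -4, 8, 13]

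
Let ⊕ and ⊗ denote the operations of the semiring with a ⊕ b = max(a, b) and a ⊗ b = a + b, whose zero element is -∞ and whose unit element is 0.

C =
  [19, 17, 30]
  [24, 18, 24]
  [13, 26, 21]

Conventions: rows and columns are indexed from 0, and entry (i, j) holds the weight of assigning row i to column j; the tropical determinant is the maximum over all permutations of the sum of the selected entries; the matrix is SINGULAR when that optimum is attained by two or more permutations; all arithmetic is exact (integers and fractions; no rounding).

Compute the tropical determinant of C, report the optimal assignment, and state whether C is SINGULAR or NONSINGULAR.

σ = (0, 1, 2): 19 + 18 + 21 = 58
σ = (0, 2, 1): 19 + 24 + 26 = 69
σ = (1, 0, 2): 17 + 24 + 21 = 62
σ = (1, 2, 0): 17 + 24 + 13 = 54
σ = (2, 0, 1): 30 + 24 + 26 = 80
σ = (2, 1, 0): 30 + 18 + 13 = 61
Optimal value attained by: σ = (2, 0, 1).
Answer: det⊕(C) = 80; verdict: NONSINGULAR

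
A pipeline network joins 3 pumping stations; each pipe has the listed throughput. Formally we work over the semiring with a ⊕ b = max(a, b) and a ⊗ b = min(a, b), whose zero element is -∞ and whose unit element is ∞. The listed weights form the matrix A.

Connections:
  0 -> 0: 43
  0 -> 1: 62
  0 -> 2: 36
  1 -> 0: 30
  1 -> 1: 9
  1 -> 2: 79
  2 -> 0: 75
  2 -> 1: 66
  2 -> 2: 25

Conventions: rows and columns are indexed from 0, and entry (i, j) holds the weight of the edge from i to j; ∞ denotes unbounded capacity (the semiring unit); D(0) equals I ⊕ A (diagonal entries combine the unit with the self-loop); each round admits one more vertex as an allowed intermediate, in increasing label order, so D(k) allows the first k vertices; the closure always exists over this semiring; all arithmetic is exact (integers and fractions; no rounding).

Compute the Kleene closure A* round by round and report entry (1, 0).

D(0):
  [∞, 62, 36]
  [30, ∞, 79]
  [75, 66, ∞]
D(1):
  [∞, 62, 36]
  [30, ∞, 79]
  [75, 66, ∞]
D(2):
  [∞, 62, 62]
  [30, ∞, 79]
  [75, 66, ∞]
D(3):
  [∞, 62, 62]
  [75, ∞, 79]
  [75, 66, ∞]
Answer: A*[1][0] = 75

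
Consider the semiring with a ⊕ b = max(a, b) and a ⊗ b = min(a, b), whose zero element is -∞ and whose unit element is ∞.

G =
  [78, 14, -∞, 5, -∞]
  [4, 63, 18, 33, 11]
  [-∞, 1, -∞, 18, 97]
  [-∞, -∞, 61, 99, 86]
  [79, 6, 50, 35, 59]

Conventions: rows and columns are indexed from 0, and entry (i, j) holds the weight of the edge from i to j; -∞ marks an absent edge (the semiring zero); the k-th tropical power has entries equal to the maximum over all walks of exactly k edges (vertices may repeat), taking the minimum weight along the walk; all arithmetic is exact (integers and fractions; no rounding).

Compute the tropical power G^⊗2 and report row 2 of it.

G^⊗2:
  [78, 14, 14, 14, 11]
  [11, 63, 33, 33, 33]
  [79, 6, 50, 35, 59]
  [79, 6, 61, 99, 86]
  [78, 14, 50, 35, 59]
Answer: row 2 of G^⊗2 = [79, 6, 50, 35, 59]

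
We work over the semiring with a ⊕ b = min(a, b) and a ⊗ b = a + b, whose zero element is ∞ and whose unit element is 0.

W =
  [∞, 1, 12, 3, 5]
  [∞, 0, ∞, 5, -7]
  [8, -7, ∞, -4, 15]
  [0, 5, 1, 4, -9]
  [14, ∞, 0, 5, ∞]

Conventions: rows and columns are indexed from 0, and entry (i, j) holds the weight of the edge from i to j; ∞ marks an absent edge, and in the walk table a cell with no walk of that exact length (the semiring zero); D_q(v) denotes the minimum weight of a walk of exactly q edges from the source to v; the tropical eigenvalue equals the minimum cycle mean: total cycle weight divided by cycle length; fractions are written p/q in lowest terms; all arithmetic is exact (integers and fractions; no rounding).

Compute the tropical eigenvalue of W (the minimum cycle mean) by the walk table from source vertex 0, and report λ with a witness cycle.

q=0: [0, ∞, ∞, ∞, ∞]
q=1: [∞, 1, 12, 3, 5]
q=2: [3, 1, 4, 6, -6]
q=3: [6, -3, -6, -1, -6]
q=4: [-1, -13, -6, -10, -10]
q=5: [-10, -13, -10, -10, -20]
Optimal cycle mean attained by: cycle 1->4->2->1, total (-7) + 0 + (-7), length 3.
Answer: λ = -14/3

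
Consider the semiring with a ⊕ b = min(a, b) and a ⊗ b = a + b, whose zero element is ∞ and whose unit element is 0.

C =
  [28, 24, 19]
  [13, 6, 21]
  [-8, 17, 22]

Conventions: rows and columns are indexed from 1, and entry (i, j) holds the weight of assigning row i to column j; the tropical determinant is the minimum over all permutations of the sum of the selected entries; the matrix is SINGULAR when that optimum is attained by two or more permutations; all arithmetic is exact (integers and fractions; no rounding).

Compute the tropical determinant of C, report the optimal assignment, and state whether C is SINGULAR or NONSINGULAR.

σ = (1, 2, 3): 28 + 6 + 22 = 56
σ = (1, 3, 2): 28 + 21 + 17 = 66
σ = (2, 1, 3): 24 + 13 + 22 = 59
σ = (2, 3, 1): 24 + 21 + (-8) = 37
σ = (3, 1, 2): 19 + 13 + 17 = 49
σ = (3, 2, 1): 19 + 6 + (-8) = 17
Optimal value attained by: σ = (3, 2, 1).
Answer: det⊕(C) = 17; verdict: NONSINGULAR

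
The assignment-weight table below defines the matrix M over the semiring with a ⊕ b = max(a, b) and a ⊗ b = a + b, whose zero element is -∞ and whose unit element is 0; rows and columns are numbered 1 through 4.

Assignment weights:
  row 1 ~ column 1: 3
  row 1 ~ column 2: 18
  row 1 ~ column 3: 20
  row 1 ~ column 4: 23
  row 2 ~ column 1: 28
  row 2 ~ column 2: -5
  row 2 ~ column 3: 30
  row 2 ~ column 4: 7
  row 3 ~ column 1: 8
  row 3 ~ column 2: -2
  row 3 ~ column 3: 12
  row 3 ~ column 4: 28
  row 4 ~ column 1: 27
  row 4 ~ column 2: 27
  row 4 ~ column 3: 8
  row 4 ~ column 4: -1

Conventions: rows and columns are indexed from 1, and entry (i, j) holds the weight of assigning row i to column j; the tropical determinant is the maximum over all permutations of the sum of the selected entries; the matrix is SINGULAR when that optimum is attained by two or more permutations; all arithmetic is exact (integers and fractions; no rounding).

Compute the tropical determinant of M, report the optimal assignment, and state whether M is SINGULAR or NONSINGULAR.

σ = (1, 2, 3, 4): 3 + (-5) + 12 + (-1) = 9
σ = (1, 2, 4, 3): 3 + (-5) + 28 + 8 = 34
σ = (1, 3, 2, 4): 3 + 30 + (-2) + (-1) = 30
σ = (1, 3, 4, 2): 3 + 30 + 28 + 27 = 88
σ = (1, 4, 2, 3): 3 + 7 + (-2) + 8 = 16
σ = (1, 4, 3, 2): 3 + 7 + 12 + 27 = 49
σ = (2, 1, 3, 4): 18 + 28 + 12 + (-1) = 57
σ = (2, 1, 4, 3): 18 + 28 + 28 + 8 = 82
σ = (2, 3, 1, 4): 18 + 30 + 8 + (-1) = 55
σ = (2, 3, 4, 1): 18 + 30 + 28 + 27 = 103
σ = (2, 4, 1, 3): 18 + 7 + 8 + 8 = 41
σ = (2, 4, 3, 1): 18 + 7 + 12 + 27 = 64
σ = (3, 1, 2, 4): 20 + 28 + (-2) + (-1) = 45
σ = (3, 1, 4, 2): 20 + 28 + 28 + 27 = 103
σ = (3, 2, 1, 4): 20 + (-5) + 8 + (-1) = 22
σ = (3, 2, 4, 1): 20 + (-5) + 28 + 27 = 70
σ = (3, 4, 1, 2): 20 + 7 + 8 + 27 = 62
σ = (3, 4, 2, 1): 20 + 7 + (-2) + 27 = 52
σ = (4, 1, 2, 3): 23 + 28 + (-2) + 8 = 57
σ = (4, 1, 3, 2): 23 + 28 + 12 + 27 = 90
σ = (4, 2, 1, 3): 23 + (-5) + 8 + 8 = 34
σ = (4, 2, 3, 1): 23 + (-5) + 12 + 27 = 57
σ = (4, 3, 1, 2): 23 + 30 + 8 + 27 = 88
σ = (4, 3, 2, 1): 23 + 30 + (-2) + 27 = 78
Optimal value attained by: σ = (2, 3, 4, 1).
Answer: det⊕(M) = 103; verdict: SINGULAR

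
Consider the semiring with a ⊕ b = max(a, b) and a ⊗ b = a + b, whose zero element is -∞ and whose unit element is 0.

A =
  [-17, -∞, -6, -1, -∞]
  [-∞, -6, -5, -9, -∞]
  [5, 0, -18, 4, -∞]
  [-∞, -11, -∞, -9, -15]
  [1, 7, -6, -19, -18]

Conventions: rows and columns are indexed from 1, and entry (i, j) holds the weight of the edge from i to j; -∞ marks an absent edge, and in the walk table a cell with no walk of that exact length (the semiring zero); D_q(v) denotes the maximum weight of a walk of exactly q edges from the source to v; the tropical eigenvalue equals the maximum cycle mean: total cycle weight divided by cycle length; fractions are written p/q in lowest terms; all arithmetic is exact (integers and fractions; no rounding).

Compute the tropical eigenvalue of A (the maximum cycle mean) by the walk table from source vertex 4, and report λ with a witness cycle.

q=0: [-∞, -∞, -∞, 0, -∞]
q=1: [-∞, -11, -∞, -9, -15]
q=2: [-14, -8, -16, -18, -24]
q=3: [-11, -14, -13, -12, -33]
q=4: [-8, -13, -17, -9, -27]
q=5: [-12, -17, -14, -9, -24]
Optimal cycle mean attained by: cycle 1->3->1, total (-6) + 5, length 2.
Answer: λ = -1/2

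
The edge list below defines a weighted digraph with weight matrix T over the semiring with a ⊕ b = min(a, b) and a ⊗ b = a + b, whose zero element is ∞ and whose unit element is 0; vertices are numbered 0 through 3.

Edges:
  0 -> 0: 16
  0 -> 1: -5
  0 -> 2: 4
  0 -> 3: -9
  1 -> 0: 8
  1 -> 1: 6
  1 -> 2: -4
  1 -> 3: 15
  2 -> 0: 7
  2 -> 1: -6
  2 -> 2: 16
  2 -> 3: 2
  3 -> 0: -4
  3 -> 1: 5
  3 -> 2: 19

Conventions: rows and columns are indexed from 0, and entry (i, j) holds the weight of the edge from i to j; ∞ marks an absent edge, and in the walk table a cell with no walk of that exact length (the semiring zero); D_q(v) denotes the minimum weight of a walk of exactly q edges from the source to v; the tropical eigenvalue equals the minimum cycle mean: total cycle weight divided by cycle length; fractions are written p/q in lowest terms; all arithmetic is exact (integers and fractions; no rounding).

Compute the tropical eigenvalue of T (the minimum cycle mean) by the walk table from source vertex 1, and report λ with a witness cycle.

q=0: [∞, 0, ∞, ∞]
q=1: [8, 6, -4, 15]
q=2: [3, -10, 2, -2]
q=3: [-6, -4, -14, -6]
q=4: [-10, -20, -8, -15]
Optimal cycle mean attained by: cycle 0->3->0, total (-9) + (-4), length 2.
Answer: λ = -13/2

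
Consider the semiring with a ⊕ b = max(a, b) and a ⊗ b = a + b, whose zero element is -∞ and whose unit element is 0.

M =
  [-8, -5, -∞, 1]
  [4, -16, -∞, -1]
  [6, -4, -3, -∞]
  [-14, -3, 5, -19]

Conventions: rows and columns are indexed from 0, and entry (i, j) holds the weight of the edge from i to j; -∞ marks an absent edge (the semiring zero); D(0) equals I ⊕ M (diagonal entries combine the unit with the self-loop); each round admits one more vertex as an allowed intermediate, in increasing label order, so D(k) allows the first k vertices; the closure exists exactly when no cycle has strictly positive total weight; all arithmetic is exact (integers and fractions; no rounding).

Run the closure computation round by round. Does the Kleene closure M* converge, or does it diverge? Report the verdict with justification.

D(0):
  [0, -5, -∞, 1]
  [4, 0, -∞, -1]
  [6, -4, 0, -∞]
  [-14, -3, 5, 0]
D(1):
  [0, -5, -∞, 1]
  [4, 0, -∞, 5]
  [6, 1, 0, 7]
  [-14, -3, 5, 0]
Detection: at round 2, diagonal entry (3, 3) turns strictly positive.
Key observation: the cycle 3->1->0->3 has total weight (-3) + 4 + 1, which is strictly positive.
Answer: DIVERGES — positive cycle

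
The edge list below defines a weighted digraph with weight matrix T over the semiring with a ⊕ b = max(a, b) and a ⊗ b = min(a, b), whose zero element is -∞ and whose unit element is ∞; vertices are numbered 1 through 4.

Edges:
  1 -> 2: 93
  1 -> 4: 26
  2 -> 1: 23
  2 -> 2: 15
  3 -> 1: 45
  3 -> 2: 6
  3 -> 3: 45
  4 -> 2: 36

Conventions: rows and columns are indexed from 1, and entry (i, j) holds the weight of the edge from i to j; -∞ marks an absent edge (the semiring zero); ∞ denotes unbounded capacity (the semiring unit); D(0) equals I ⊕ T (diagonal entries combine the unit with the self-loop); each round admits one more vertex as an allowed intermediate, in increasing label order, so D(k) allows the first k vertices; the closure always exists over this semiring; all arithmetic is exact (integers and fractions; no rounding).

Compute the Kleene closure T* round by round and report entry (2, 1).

D(0):
  [∞, 93, -∞, 26]
  [23, ∞, -∞, -∞]
  [45, 6, ∞, -∞]
  [-∞, 36, -∞, ∞]
D(1):
  [∞, 93, -∞, 26]
  [23, ∞, -∞, 23]
  [45, 45, ∞, 26]
  [-∞, 36, -∞, ∞]
D(2):
  [∞, 93, -∞, 26]
  [23, ∞, -∞, 23]
  [45, 45, ∞, 26]
  [23, 36, -∞, ∞]
D(3):
  [∞, 93, -∞, 26]
  [23, ∞, -∞, 23]
  [45, 45, ∞, 26]
  [23, 36, -∞, ∞]
D(4):
  [∞, 93, -∞, 26]
  [23, ∞, -∞, 23]
  [45, 45, ∞, 26]
  [23, 36, -∞, ∞]
Answer: T*[2][1] = 23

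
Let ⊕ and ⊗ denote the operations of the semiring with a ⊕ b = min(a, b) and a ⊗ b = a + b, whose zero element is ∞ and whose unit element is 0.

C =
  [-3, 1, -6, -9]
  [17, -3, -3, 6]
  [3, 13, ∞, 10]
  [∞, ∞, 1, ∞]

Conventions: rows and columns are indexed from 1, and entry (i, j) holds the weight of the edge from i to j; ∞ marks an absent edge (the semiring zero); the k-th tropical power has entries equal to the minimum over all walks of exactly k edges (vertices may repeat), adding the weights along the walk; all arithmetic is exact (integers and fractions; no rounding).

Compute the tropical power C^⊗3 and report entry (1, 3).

C^⊗2:
  [-6, -2, -9, -12]
  [0, -6, -6, 3]
  [0, 4, -3, -6]
  [4, 14, ∞, 11]
C^⊗3:
  [-9, -5, -12, -15]
  [-3, -9, -9, -9]
  [-3, 1, -6, -9]
  [1, 5, -2, -5]
Key observation: the optimum is the walk 1->1->1->3, with weight (-3) + (-3) + (-6) = -12.
Optimal value attained by: walk 1->1->1->3.
Answer: (C^⊗3)[1][3] = -12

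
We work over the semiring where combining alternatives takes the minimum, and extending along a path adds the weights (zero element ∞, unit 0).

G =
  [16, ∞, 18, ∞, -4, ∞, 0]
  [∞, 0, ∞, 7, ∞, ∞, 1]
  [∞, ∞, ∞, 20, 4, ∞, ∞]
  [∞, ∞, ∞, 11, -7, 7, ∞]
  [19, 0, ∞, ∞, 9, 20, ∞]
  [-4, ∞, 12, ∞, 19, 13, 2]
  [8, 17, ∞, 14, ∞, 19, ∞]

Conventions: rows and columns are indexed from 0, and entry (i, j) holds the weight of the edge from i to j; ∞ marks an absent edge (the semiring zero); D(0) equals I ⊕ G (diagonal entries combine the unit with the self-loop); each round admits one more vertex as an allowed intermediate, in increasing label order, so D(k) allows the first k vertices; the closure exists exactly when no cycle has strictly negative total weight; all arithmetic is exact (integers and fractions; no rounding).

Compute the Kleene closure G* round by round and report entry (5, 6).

D(0):
  [0, ∞, 18, ∞, -4, ∞, 0]
  [∞, 0, ∞, 7, ∞, ∞, 1]
  [∞, ∞, 0, 20, 4, ∞, ∞]
  [∞, ∞, ∞, 0, -7, 7, ∞]
  [19, 0, ∞, ∞, 0, 20, ∞]
  [-4, ∞, 12, ∞, 19, 0, 2]
  [8, 17, ∞, 14, ∞, 19, 0]
D(1):
  [0, ∞, 18, ∞, -4, ∞, 0]
  [∞, 0, ∞, 7, ∞, ∞, 1]
  [∞, ∞, 0, 20, 4, ∞, ∞]
  [∞, ∞, ∞, 0, -7, 7, ∞]
  [19, 0, 37, ∞, 0, 20, 19]
  [-4, ∞, 12, ∞, -8, 0, -4]
  [8, 17, 26, 14, 4, 19, 0]
D(2):
  [0, ∞, 18, ∞, -4, ∞, 0]
  [∞, 0, ∞, 7, ∞, ∞, 1]
  [∞, ∞, 0, 20, 4, ∞, ∞]
  [∞, ∞, ∞, 0, -7, 7, ∞]
  [19, 0, 37, 7, 0, 20, 1]
  [-4, ∞, 12, ∞, -8, 0, -4]
  [8, 17, 26, 14, 4, 19, 0]
D(3):
  [0, ∞, 18, 38, -4, ∞, 0]
  [∞, 0, ∞, 7, ∞, ∞, 1]
  [∞, ∞, 0, 20, 4, ∞, ∞]
  [∞, ∞, ∞, 0, -7, 7, ∞]
  [19, 0, 37, 7, 0, 20, 1]
  [-4, ∞, 12, 32, -8, 0, -4]
  [8, 17, 26, 14, 4, 19, 0]
D(4):
  [0, ∞, 18, 38, -4, 45, 0]
  [∞, 0, ∞, 7, 0, 14, 1]
  [∞, ∞, 0, 20, 4, 27, ∞]
  [∞, ∞, ∞, 0, -7, 7, ∞]
  [19, 0, 37, 7, 0, 14, 1]
  [-4, ∞, 12, 32, -8, 0, -4]
  [8, 17, 26, 14, 4, 19, 0]
D(5):
  [0, -4, 18, 3, -4, 10, -3]
  [19, 0, 37, 7, 0, 14, 1]
  [23, 4, 0, 11, 4, 18, 5]
  [12, -7, 30, 0, -7, 7, -6]
  [19, 0, 37, 7, 0, 14, 1]
  [-4, -8, 12, -1, -8, 0, -7]
  [8, 4, 26, 11, 4, 18, 0]
D(6):
  [0, -4, 18, 3, -4, 10, -3]
  [10, 0, 26, 7, 0, 14, 1]
  [14, 4, 0, 11, 4, 18, 5]
  [3, -7, 19, 0, -7, 7, -6]
  [10, 0, 26, 7, 0, 14, 1]
  [-4, -8, 12, -1, -8, 0, -7]
  [8, 4, 26, 11, 4, 18, 0]
D(7):
  [0, -4, 18, 3, -4, 10, -3]
  [9, 0, 26, 7, 0, 14, 1]
  [13, 4, 0, 11, 4, 18, 5]
  [2, -7, 19, 0, -7, 7, -6]
  [9, 0, 26, 7, 0, 14, 1]
  [-4, -8, 12, -1, -8, 0, -7]
  [8, 4, 26, 11, 4, 18, 0]
Answer: G*[5][6] = -7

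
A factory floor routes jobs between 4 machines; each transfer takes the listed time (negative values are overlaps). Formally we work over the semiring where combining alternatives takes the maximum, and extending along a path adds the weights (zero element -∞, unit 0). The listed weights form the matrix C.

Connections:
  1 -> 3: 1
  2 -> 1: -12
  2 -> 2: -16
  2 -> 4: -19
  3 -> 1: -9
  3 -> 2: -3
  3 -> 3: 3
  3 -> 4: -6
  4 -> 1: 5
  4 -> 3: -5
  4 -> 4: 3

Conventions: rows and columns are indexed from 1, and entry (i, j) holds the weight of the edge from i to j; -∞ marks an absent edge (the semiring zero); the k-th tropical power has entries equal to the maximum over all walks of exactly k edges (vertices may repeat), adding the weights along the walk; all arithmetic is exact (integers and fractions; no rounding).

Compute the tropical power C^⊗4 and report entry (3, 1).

C^⊗2:
  [-8, -2, 4, -5]
  [-14, -32, -11, -16]
  [-1, 0, 6, -3]
  [8, -8, 6, 6]
C^⊗3:
  [0, 1, 7, -2]
  [-11, -14, -8, -13]
  [2, 3, 9, 0]
  [11, 3, 9, 9]
C^⊗4:
  [3, 4, 10, 1]
  [-8, -11, -5, -10]
  [5, 6, 12, 3]
  [14, 6, 12, 12]
Key observation: the optimum is the walk 3->3->3->4->1, with weight 3 + 3 + (-6) + 5 = 5.
Optimal value attained by: walk 3->3->3->4->1.
Answer: (C^⊗4)[3][1] = 5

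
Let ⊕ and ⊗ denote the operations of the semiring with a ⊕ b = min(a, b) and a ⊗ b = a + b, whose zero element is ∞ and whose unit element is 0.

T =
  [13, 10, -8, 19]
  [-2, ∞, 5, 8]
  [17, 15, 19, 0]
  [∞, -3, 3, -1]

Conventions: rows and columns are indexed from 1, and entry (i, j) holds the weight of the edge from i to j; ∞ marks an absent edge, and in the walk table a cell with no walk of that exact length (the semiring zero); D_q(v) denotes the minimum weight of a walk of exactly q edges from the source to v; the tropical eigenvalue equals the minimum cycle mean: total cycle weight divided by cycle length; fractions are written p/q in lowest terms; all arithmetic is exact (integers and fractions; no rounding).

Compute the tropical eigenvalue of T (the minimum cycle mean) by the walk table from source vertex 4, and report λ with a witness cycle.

q=0: [∞, ∞, ∞, 0]
q=1: [∞, -3, 3, -1]
q=2: [-5, -4, 2, -2]
q=3: [-6, -5, -13, -3]
q=4: [-7, -6, -14, -13]
Optimal cycle mean attained by: cycle 1->3->4->2->1, total (-8) + 0 + (-3) + (-2), length 4.
Answer: λ = -13/4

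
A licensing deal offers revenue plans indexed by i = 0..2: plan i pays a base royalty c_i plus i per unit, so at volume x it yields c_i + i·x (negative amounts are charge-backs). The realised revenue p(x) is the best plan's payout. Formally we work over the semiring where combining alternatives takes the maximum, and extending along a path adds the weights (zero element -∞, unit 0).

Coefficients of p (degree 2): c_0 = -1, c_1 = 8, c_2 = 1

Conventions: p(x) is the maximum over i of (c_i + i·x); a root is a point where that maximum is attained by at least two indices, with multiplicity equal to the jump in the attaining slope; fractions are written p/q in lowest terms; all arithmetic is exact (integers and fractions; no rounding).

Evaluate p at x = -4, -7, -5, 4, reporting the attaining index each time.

p(-4) = max(-1+0·(-4)=-1, 8+1·(-4)=4, 1+2·(-4)=-7) = 4 (attained by i=1)
p(-7) = max(-1+0·(-7)=-1, 8+1·(-7)=1, 1+2·(-7)=-13) = 1 (attained by i=1)
p(-5) = max(-1+0·(-5)=-1, 8+1·(-5)=3, 1+2·(-5)=-9) = 3 (attained by i=1)
p(4) = max(-1+0·4=-1, 8+1·4=12, 1+2·4=9) = 12 (attained by i=1)
Answer: p(-4) = 4; p(-7) = 1; p(-5) = 3; p(4) = 12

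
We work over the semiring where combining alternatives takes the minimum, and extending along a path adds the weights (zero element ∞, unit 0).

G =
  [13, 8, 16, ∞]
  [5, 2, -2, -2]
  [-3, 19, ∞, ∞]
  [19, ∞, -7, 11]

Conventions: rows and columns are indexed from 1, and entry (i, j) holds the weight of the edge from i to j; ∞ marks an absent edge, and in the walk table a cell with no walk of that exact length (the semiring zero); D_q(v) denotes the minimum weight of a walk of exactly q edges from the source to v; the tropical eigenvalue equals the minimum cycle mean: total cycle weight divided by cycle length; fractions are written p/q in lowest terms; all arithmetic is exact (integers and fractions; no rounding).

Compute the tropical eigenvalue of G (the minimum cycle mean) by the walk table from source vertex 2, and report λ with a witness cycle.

q=0: [∞, 0, ∞, ∞]
q=1: [5, 2, -2, -2]
q=2: [-5, 4, -9, 0]
q=3: [-12, 3, -7, 2]
q=4: [-10, -4, -5, 1]
Optimal cycle mean attained by: cycle 1->2->4->3->1, total 8 + (-2) + (-7) + (-3), length 4.
Answer: λ = -1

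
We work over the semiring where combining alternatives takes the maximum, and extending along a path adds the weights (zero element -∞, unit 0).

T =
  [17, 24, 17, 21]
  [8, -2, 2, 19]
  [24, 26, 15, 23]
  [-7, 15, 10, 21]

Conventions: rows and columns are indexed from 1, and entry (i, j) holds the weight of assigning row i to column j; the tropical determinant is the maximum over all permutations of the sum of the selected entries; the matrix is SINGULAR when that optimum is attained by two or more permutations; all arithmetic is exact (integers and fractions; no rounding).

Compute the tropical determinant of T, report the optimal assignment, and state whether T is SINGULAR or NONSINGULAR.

σ = (1, 2, 3, 4): 17 + (-2) + 15 + 21 = 51
σ = (1, 2, 4, 3): 17 + (-2) + 23 + 10 = 48
σ = (1, 3, 2, 4): 17 + 2 + 26 + 21 = 66
σ = (1, 3, 4, 2): 17 + 2 + 23 + 15 = 57
σ = (1, 4, 2, 3): 17 + 19 + 26 + 10 = 72
σ = (1, 4, 3, 2): 17 + 19 + 15 + 15 = 66
σ = (2, 1, 3, 4): 24 + 8 + 15 + 21 = 68
σ = (2, 1, 4, 3): 24 + 8 + 23 + 10 = 65
σ = (2, 3, 1, 4): 24 + 2 + 24 + 21 = 71
σ = (2, 3, 4, 1): 24 + 2 + 23 + (-7) = 42
σ = (2, 4, 1, 3): 24 + 19 + 24 + 10 = 77
σ = (2, 4, 3, 1): 24 + 19 + 15 + (-7) = 51
σ = (3, 1, 2, 4): 17 + 8 + 26 + 21 = 72
σ = (3, 1, 4, 2): 17 + 8 + 23 + 15 = 63
σ = (3, 2, 1, 4): 17 + (-2) + 24 + 21 = 60
σ = (3, 2, 4, 1): 17 + (-2) + 23 + (-7) = 31
σ = (3, 4, 1, 2): 17 + 19 + 24 + 15 = 75
σ = (3, 4, 2, 1): 17 + 19 + 26 + (-7) = 55
σ = (4, 1, 2, 3): 21 + 8 + 26 + 10 = 65
σ = (4, 1, 3, 2): 21 + 8 + 15 + 15 = 59
σ = (4, 2, 1, 3): 21 + (-2) + 24 + 10 = 53
σ = (4, 2, 3, 1): 21 + (-2) + 15 + (-7) = 27
σ = (4, 3, 1, 2): 21 + 2 + 24 + 15 = 62
σ = (4, 3, 2, 1): 21 + 2 + 26 + (-7) = 42
Optimal value attained by: σ = (2, 4, 1, 3).
Answer: det⊕(T) = 77; verdict: NONSINGULAR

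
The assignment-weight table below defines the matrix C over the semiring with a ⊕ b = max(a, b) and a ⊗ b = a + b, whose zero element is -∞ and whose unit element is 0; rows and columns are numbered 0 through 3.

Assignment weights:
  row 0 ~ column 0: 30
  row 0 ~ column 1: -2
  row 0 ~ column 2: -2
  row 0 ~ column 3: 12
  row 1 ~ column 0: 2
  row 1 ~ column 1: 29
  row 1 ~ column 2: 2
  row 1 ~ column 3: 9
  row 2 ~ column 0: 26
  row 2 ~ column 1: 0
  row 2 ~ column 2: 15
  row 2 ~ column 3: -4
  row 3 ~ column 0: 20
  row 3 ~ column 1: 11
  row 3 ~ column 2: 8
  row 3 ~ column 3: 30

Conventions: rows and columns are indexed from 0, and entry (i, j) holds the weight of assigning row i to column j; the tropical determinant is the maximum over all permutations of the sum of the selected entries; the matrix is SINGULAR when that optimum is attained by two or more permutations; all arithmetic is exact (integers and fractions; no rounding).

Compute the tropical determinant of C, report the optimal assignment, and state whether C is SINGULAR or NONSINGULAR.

σ = (0, 1, 2, 3): 30 + 29 + 15 + 30 = 104
σ = (0, 1, 3, 2): 30 + 29 + (-4) + 8 = 63
σ = (0, 2, 1, 3): 30 + 2 + 0 + 30 = 62
σ = (0, 2, 3, 1): 30 + 2 + (-4) + 11 = 39
σ = (0, 3, 1, 2): 30 + 9 + 0 + 8 = 47
σ = (0, 3, 2, 1): 30 + 9 + 15 + 11 = 65
σ = (1, 0, 2, 3): (-2) + 2 + 15 + 30 = 45
σ = (1, 0, 3, 2): (-2) + 2 + (-4) + 8 = 4
σ = (1, 2, 0, 3): (-2) + 2 + 26 + 30 = 56
σ = (1, 2, 3, 0): (-2) + 2 + (-4) + 20 = 16
σ = (1, 3, 0, 2): (-2) + 9 + 26 + 8 = 41
σ = (1, 3, 2, 0): (-2) + 9 + 15 + 20 = 42
σ = (2, 0, 1, 3): (-2) + 2 + 0 + 30 = 30
σ = (2, 0, 3, 1): (-2) + 2 + (-4) + 11 = 7
σ = (2, 1, 0, 3): (-2) + 29 + 26 + 30 = 83
σ = (2, 1, 3, 0): (-2) + 29 + (-4) + 20 = 43
σ = (2, 3, 0, 1): (-2) + 9 + 26 + 11 = 44
σ = (2, 3, 1, 0): (-2) + 9 + 0 + 20 = 27
σ = (3, 0, 1, 2): 12 + 2 + 0 + 8 = 22
σ = (3, 0, 2, 1): 12 + 2 + 15 + 11 = 40
σ = (3, 1, 0, 2): 12 + 29 + 26 + 8 = 75
σ = (3, 1, 2, 0): 12 + 29 + 15 + 20 = 76
σ = (3, 2, 0, 1): 12 + 2 + 26 + 11 = 51
σ = (3, 2, 1, 0): 12 + 2 + 0 + 20 = 34
Optimal value attained by: σ = (0, 1, 2, 3).
Answer: det⊕(C) = 104; verdict: NONSINGULAR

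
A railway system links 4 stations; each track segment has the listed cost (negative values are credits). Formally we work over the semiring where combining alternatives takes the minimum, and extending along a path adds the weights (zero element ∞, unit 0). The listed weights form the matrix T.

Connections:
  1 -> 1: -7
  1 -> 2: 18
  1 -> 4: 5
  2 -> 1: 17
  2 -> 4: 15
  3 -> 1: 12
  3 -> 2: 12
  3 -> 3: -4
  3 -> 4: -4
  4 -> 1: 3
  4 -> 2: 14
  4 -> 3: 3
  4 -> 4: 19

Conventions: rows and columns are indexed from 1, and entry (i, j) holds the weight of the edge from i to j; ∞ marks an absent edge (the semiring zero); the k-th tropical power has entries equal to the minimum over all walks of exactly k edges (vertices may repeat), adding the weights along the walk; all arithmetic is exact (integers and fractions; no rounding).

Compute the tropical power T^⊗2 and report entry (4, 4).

T^⊗2:
  [-14, 11, 8, -2]
  [10, 29, 18, 22]
  [-1, 8, -8, -8]
  [-4, 15, -1, -1]
Key observation: the optimum is the walk 4->3->4, with weight 3 + (-4) = -1.
Optimal value attained by: walk 4->3->4.
Answer: (T^⊗2)[4][4] = -1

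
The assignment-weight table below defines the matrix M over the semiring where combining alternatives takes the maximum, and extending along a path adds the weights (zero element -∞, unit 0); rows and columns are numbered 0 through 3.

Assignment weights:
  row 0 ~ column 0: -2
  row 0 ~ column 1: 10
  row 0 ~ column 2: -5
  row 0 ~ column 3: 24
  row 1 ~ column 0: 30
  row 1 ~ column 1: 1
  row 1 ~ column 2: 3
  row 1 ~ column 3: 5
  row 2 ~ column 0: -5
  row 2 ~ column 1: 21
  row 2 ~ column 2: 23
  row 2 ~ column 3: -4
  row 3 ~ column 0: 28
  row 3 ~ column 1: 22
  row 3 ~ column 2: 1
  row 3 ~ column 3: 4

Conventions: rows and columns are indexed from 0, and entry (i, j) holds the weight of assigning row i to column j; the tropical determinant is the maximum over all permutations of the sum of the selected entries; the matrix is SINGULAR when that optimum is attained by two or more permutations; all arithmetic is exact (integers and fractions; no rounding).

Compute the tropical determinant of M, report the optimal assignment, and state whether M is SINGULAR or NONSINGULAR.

σ = (0, 1, 2, 3): (-2) + 1 + 23 + 4 = 26
σ = (0, 1, 3, 2): (-2) + 1 + (-4) + 1 = -4
σ = (0, 2, 1, 3): (-2) + 3 + 21 + 4 = 26
σ = (0, 2, 3, 1): (-2) + 3 + (-4) + 22 = 19
σ = (0, 3, 1, 2): (-2) + 5 + 21 + 1 = 25
σ = (0, 3, 2, 1): (-2) + 5 + 23 + 22 = 48
σ = (1, 0, 2, 3): 10 + 30 + 23 + 4 = 67
σ = (1, 0, 3, 2): 10 + 30 + (-4) + 1 = 37
σ = (1, 2, 0, 3): 10 + 3 + (-5) + 4 = 12
σ = (1, 2, 3, 0): 10 + 3 + (-4) + 28 = 37
σ = (1, 3, 0, 2): 10 + 5 + (-5) + 1 = 11
σ = (1, 3, 2, 0): 10 + 5 + 23 + 28 = 66
σ = (2, 0, 1, 3): (-5) + 30 + 21 + 4 = 50
σ = (2, 0, 3, 1): (-5) + 30 + (-4) + 22 = 43
σ = (2, 1, 0, 3): (-5) + 1 + (-5) + 4 = -5
σ = (2, 1, 3, 0): (-5) + 1 + (-4) + 28 = 20
σ = (2, 3, 0, 1): (-5) + 5 + (-5) + 22 = 17
σ = (2, 3, 1, 0): (-5) + 5 + 21 + 28 = 49
σ = (3, 0, 1, 2): 24 + 30 + 21 + 1 = 76
σ = (3, 0, 2, 1): 24 + 30 + 23 + 22 = 99
σ = (3, 1, 0, 2): 24 + 1 + (-5) + 1 = 21
σ = (3, 1, 2, 0): 24 + 1 + 23 + 28 = 76
σ = (3, 2, 0, 1): 24 + 3 + (-5) + 22 = 44
σ = (3, 2, 1, 0): 24 + 3 + 21 + 28 = 76
Optimal value attained by: σ = (3, 0, 2, 1).
Answer: det⊕(M) = 99; verdict: NONSINGULAR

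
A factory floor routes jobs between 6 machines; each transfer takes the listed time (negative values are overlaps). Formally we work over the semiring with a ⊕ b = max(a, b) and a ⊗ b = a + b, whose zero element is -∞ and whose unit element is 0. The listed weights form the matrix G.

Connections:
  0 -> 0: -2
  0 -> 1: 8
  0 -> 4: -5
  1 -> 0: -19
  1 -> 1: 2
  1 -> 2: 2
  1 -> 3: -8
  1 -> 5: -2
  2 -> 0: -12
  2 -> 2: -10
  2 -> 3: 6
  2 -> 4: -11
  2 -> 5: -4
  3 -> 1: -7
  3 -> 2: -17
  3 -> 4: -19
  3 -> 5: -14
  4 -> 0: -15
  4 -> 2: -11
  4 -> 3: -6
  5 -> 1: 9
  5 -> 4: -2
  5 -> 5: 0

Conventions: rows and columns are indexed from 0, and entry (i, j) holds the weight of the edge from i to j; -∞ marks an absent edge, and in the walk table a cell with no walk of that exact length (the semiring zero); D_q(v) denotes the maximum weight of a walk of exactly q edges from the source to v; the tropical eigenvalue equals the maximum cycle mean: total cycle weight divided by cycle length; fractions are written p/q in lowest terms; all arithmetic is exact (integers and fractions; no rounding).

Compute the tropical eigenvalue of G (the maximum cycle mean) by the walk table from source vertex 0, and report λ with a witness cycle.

q=0: [0, -∞, -∞, -∞, -∞, -∞]
q=1: [-2, 8, -∞, -∞, -5, -∞]
q=2: [-4, 10, 10, 0, -7, 6]
q=3: [-2, 15, 12, 16, 4, 8]
q=4: [0, 17, 17, 18, 6, 13]
q=5: [5, 22, 19, 23, 11, 15]
q=6: [7, 24, 24, 25, 13, 20]
Optimal cycle mean attained by: cycle 1->5->1, total (-2) + 9, length 2.
Answer: λ = 7/2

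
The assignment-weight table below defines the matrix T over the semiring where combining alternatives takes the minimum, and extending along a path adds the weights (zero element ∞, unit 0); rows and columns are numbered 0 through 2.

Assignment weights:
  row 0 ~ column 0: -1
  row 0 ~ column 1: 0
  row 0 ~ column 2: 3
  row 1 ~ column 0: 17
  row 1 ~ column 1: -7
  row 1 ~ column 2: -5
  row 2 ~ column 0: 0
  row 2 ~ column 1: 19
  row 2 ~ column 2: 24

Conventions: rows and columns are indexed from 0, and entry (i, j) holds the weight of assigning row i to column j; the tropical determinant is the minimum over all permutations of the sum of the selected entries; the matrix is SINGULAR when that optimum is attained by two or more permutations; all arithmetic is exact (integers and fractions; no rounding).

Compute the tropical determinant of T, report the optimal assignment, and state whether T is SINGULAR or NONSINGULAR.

σ = (0, 1, 2): (-1) + (-7) + 24 = 16
σ = (0, 2, 1): (-1) + (-5) + 19 = 13
σ = (1, 0, 2): 0 + 17 + 24 = 41
σ = (1, 2, 0): 0 + (-5) + 0 = -5
σ = (2, 0, 1): 3 + 17 + 19 = 39
σ = (2, 1, 0): 3 + (-7) + 0 = -4
Optimal value attained by: σ = (1, 2, 0).
Answer: det⊕(T) = -5; verdict: NONSINGULAR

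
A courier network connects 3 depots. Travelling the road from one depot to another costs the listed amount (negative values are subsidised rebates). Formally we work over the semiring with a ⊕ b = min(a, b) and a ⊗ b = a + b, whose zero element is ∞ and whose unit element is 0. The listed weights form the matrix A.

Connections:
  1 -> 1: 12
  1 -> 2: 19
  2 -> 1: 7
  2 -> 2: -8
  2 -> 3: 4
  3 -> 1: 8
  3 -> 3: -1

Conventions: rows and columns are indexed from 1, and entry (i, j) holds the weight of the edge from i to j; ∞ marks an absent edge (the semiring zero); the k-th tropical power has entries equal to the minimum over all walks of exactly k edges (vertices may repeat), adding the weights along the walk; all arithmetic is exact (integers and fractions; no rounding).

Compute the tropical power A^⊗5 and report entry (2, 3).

A^⊗2:
  [24, 11, 23]
  [-1, -16, -4]
  [7, 27, -2]
A^⊗3:
  [18, 3, 15]
  [-9, -24, -12]
  [6, 19, -3]
A^⊗4:
  [10, -5, 7]
  [-17, -32, -20]
  [5, 11, -4]
A^⊗5:
  [2, -13, -1]
  [-25, -40, -28]
  [4, 3, -5]
Key observation: the optimum is the walk 2->2->2->2->2->3, with weight (-8) + (-8) + (-8) + (-8) + 4 = -28.
Optimal value attained by: walk 2->2->2->2->2->3.
Answer: (A^⊗5)[2][3] = -28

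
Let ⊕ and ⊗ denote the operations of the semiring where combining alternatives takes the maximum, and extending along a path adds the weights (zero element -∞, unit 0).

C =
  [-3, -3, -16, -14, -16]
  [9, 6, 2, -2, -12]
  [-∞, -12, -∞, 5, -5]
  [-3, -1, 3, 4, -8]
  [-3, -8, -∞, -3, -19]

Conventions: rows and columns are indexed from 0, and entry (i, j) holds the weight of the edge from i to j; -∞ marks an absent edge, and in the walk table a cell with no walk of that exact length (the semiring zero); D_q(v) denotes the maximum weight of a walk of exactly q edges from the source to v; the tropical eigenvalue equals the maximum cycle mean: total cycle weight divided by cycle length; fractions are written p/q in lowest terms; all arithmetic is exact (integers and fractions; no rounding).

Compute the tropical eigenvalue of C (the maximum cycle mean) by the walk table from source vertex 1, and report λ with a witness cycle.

q=0: [-∞, 0, -∞, -∞, -∞]
q=1: [9, 6, 2, -2, -12]
q=2: [15, 12, 8, 7, -3]
q=3: [21, 18, 14, 13, 3]
q=4: [27, 24, 20, 19, 9]
q=5: [33, 30, 26, 25, 15]
Optimal cycle mean attained by: cycle 1->1, total 6, length 1.
Answer: λ = 6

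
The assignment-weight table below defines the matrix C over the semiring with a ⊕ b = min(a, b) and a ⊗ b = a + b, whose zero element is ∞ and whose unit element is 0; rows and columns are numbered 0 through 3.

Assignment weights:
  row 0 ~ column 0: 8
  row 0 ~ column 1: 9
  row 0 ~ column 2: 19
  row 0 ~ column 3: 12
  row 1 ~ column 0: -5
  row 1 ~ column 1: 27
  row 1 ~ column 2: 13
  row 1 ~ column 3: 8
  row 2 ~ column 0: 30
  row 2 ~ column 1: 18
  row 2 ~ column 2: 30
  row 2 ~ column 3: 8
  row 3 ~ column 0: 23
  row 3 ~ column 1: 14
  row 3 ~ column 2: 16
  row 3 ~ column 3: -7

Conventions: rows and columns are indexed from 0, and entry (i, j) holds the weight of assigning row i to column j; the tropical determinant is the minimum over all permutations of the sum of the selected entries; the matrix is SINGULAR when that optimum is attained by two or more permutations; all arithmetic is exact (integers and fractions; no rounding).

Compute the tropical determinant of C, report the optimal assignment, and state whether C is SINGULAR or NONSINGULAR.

σ = (0, 1, 2, 3): 8 + 27 + 30 + (-7) = 58
σ = (0, 1, 3, 2): 8 + 27 + 8 + 16 = 59
σ = (0, 2, 1, 3): 8 + 13 + 18 + (-7) = 32
σ = (0, 2, 3, 1): 8 + 13 + 8 + 14 = 43
σ = (0, 3, 1, 2): 8 + 8 + 18 + 16 = 50
σ = (0, 3, 2, 1): 8 + 8 + 30 + 14 = 60
σ = (1, 0, 2, 3): 9 + (-5) + 30 + (-7) = 27
σ = (1, 0, 3, 2): 9 + (-5) + 8 + 16 = 28
σ = (1, 2, 0, 3): 9 + 13 + 30 + (-7) = 45
σ = (1, 2, 3, 0): 9 + 13 + 8 + 23 = 53
σ = (1, 3, 0, 2): 9 + 8 + 30 + 16 = 63
σ = (1, 3, 2, 0): 9 + 8 + 30 + 23 = 70
σ = (2, 0, 1, 3): 19 + (-5) + 18 + (-7) = 25
σ = (2, 0, 3, 1): 19 + (-5) + 8 + 14 = 36
σ = (2, 1, 0, 3): 19 + 27 + 30 + (-7) = 69
σ = (2, 1, 3, 0): 19 + 27 + 8 + 23 = 77
σ = (2, 3, 0, 1): 19 + 8 + 30 + 14 = 71
σ = (2, 3, 1, 0): 19 + 8 + 18 + 23 = 68
σ = (3, 0, 1, 2): 12 + (-5) + 18 + 16 = 41
σ = (3, 0, 2, 1): 12 + (-5) + 30 + 14 = 51
σ = (3, 1, 0, 2): 12 + 27 + 30 + 16 = 85
σ = (3, 1, 2, 0): 12 + 27 + 30 + 23 = 92
σ = (3, 2, 0, 1): 12 + 13 + 30 + 14 = 69
σ = (3, 2, 1, 0): 12 + 13 + 18 + 23 = 66
Optimal value attained by: σ = (2, 0, 1, 3).
Answer: det⊕(C) = 25; verdict: NONSINGULAR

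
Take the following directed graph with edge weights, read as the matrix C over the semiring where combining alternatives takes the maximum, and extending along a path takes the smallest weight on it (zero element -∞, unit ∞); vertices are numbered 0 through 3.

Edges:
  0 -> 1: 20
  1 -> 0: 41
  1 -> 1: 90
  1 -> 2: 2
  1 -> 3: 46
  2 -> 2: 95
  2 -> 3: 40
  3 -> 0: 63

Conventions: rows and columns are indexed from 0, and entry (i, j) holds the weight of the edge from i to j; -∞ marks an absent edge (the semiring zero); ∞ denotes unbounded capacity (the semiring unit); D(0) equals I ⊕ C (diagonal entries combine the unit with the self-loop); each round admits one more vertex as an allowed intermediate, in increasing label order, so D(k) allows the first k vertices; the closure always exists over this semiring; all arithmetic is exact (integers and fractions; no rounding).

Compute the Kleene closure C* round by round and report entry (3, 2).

D(0):
  [∞, 20, -∞, -∞]
  [41, ∞, 2, 46]
  [-∞, -∞, ∞, 40]
  [63, -∞, -∞, ∞]
D(1):
  [∞, 20, -∞, -∞]
  [41, ∞, 2, 46]
  [-∞, -∞, ∞, 40]
  [63, 20, -∞, ∞]
D(2):
  [∞, 20, 2, 20]
  [41, ∞, 2, 46]
  [-∞, -∞, ∞, 40]
  [63, 20, 2, ∞]
D(3):
  [∞, 20, 2, 20]
  [41, ∞, 2, 46]
  [-∞, -∞, ∞, 40]
  [63, 20, 2, ∞]
D(4):
  [∞, 20, 2, 20]
  [46, ∞, 2, 46]
  [40, 20, ∞, 40]
  [63, 20, 2, ∞]
Answer: C*[3][2] = 2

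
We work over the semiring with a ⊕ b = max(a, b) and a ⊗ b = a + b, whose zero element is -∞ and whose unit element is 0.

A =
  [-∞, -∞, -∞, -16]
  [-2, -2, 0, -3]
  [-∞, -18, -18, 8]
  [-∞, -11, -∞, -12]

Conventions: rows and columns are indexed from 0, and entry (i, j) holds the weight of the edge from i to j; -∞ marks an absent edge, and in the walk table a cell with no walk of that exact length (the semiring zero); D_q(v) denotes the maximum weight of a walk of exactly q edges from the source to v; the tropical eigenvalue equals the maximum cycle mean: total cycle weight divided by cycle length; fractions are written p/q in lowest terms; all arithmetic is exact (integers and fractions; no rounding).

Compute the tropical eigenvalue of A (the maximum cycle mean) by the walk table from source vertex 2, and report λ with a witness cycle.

q=0: [-∞, -∞, 0, -∞]
q=1: [-∞, -18, -18, 8]
q=2: [-20, -3, -18, -4]
q=3: [-5, -5, -3, -6]
q=4: [-7, -7, -5, 5]
Optimal cycle mean attained by: cycle 1->2->3->1, total 0 + 8 + (-11), length 3.
Answer: λ = -1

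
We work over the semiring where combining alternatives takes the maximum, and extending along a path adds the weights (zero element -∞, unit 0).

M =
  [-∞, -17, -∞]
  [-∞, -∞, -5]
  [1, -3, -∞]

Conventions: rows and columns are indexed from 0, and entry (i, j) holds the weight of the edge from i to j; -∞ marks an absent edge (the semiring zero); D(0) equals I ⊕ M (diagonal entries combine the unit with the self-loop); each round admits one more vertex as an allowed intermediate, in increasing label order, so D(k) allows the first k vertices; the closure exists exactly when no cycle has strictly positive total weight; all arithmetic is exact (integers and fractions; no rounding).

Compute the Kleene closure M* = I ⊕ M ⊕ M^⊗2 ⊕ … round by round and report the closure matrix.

D(0):
  [0, -17, -∞]
  [-∞, 0, -5]
  [1, -3, 0]
D(1):
  [0, -17, -∞]
  [-∞, 0, -5]
  [1, -3, 0]
D(2):
  [0, -17, -22]
  [-∞, 0, -5]
  [1, -3, 0]
D(3):
  [0, -17, -22]
  [-4, 0, -5]
  [1, -3, 0]
Answer: M* = [[0, -17, -22], [-4, 0, -5], [1, -3, 0]]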